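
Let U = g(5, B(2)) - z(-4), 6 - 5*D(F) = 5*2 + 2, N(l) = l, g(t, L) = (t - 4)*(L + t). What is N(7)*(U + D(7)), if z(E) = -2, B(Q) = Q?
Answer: 273/5 ≈ 54.600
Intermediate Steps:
g(t, L) = (-4 + t)*(L + t)
D(F) = -6/5 (D(F) = 6/5 - (5*2 + 2)/5 = 6/5 - (10 + 2)/5 = 6/5 - ⅕*12 = 6/5 - 12/5 = -6/5)
U = 9 (U = (5² - 4*2 - 4*5 + 2*5) - 1*(-2) = (25 - 8 - 20 + 10) + 2 = 7 + 2 = 9)
N(7)*(U + D(7)) = 7*(9 - 6/5) = 7*(39/5) = 273/5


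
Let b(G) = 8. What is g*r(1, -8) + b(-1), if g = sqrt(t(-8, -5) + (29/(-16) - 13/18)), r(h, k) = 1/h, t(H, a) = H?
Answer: 8 + I*sqrt(1517)/12 ≈ 8.0 + 3.2457*I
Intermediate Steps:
g = I*sqrt(1517)/12 (g = sqrt(-8 + (29/(-16) - 13/18)) = sqrt(-8 + (29*(-1/16) - 13*1/18)) = sqrt(-8 + (-29/16 - 13/18)) = sqrt(-8 - 365/144) = sqrt(-1517/144) = I*sqrt(1517)/12 ≈ 3.2457*I)
g*r(1, -8) + b(-1) = (I*sqrt(1517)/12)/1 + 8 = (I*sqrt(1517)/12)*1 + 8 = I*sqrt(1517)/12 + 8 = 8 + I*sqrt(1517)/12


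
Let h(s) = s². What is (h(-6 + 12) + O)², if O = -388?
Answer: 123904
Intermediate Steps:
(h(-6 + 12) + O)² = ((-6 + 12)² - 388)² = (6² - 388)² = (36 - 388)² = (-352)² = 123904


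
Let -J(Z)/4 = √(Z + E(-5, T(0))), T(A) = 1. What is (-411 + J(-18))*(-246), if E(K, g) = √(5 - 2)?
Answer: 101106 + 984*√(-18 + √3) ≈ 1.0111e+5 + 3968.8*I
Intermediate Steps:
E(K, g) = √3
J(Z) = -4*√(Z + √3)
(-411 + J(-18))*(-246) = (-411 - 4*√(-18 + √3))*(-246) = 101106 + 984*√(-18 + √3)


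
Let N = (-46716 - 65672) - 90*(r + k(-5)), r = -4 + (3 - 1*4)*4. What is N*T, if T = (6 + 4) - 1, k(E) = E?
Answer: -1000962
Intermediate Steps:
r = -8 (r = -4 + (3 - 4)*4 = -4 - 1*4 = -4 - 4 = -8)
N = -111218 (N = (-46716 - 65672) - 90*(-8 - 5) = -112388 - 90*(-13) = -112388 + 1170 = -111218)
T = 9 (T = 10 - 1 = 9)
N*T = -111218*9 = -1000962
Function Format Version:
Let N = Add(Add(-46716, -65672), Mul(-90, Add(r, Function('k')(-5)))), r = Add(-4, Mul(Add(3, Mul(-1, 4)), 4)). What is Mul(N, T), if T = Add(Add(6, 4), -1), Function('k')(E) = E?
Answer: -1000962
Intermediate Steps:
r = -8 (r = Add(-4, Mul(Add(3, -4), 4)) = Add(-4, Mul(-1, 4)) = Add(-4, -4) = -8)
N = -111218 (N = Add(Add(-46716, -65672), Mul(-90, Add(-8, -5))) = Add(-112388, Mul(-90, -13)) = Add(-112388, 1170) = -111218)
T = 9 (T = Add(10, -1) = 9)
Mul(N, T) = Mul(-111218, 9) = -1000962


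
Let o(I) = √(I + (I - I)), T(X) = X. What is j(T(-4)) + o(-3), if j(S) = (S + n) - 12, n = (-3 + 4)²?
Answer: -15 + I*√3 ≈ -15.0 + 1.732*I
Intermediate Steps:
n = 1 (n = 1² = 1)
j(S) = -11 + S (j(S) = (S + 1) - 12 = (1 + S) - 12 = -11 + S)
o(I) = √I (o(I) = √(I + 0) = √I)
j(T(-4)) + o(-3) = (-11 - 4) + √(-3) = -15 + I*√3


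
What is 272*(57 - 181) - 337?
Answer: -34065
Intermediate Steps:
272*(57 - 181) - 337 = 272*(-124) - 337 = -33728 - 337 = -34065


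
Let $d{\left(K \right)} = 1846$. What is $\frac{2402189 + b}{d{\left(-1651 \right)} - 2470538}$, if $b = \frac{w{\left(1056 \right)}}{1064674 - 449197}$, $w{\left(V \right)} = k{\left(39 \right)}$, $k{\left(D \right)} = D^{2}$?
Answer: $- \frac{246415346779}{253237191014} \approx -0.97306$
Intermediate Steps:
$w{\left(V \right)} = 1521$ ($w{\left(V \right)} = 39^{2} = 1521$)
$b = \frac{507}{205159}$ ($b = \frac{1521}{1064674 - 449197} = \frac{1521}{615477} = 1521 \cdot \frac{1}{615477} = \frac{507}{205159} \approx 0.0024713$)
$\frac{2402189 + b}{d{\left(-1651 \right)} - 2470538} = \frac{2402189 + \frac{507}{205159}}{1846 - 2470538} = \frac{492830693558}{205159 \left(-2468692\right)} = \frac{492830693558}{205159} \left(- \frac{1}{2468692}\right) = - \frac{246415346779}{253237191014}$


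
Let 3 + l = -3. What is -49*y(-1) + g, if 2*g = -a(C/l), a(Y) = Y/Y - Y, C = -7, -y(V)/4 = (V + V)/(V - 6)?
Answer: 673/12 ≈ 56.083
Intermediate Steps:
l = -6 (l = -3 - 3 = -6)
y(V) = -8*V/(-6 + V) (y(V) = -4*(V + V)/(V - 6) = -4*2*V/(-6 + V) = -8*V/(-6 + V))
a(Y) = 1 - Y
g = 1/12 (g = (-(1 - (-7)/(-6)))/2 = (-(1 - (-7)*(-1)/6))/2 = (-(1 - 1*7/6))/2 = (-(1 - 7/6))/2 = (-1*(-⅙))/2 = (½)*(⅙) = 1/12 ≈ 0.083333)
-49*y(-1) + g = -(-392)*(-1)/(-6 - 1) + 1/12 = -(-392)*(-1)/(-7) + 1/12 = -(-392)*(-1)*(-1)/7 + 1/12 = -49*(-8/7) + 1/12 = 56 + 1/12 = 673/12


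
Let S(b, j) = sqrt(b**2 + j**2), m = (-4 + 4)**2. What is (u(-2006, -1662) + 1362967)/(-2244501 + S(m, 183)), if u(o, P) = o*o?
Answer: -5387003/2244318 ≈ -2.4003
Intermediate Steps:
m = 0 (m = 0**2 = 0)
u(o, P) = o**2
(u(-2006, -1662) + 1362967)/(-2244501 + S(m, 183)) = ((-2006)**2 + 1362967)/(-2244501 + sqrt(0**2 + 183**2)) = (4024036 + 1362967)/(-2244501 + sqrt(0 + 33489)) = 5387003/(-2244501 + sqrt(33489)) = 5387003/(-2244501 + 183) = 5387003/(-2244318) = 5387003*(-1/2244318) = -5387003/2244318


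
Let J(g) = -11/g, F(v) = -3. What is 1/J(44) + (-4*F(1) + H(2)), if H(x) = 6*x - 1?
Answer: 19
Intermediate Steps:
H(x) = -1 + 6*x
1/J(44) + (-4*F(1) + H(2)) = 1/(-11/44) + (-4*(-3) + (-1 + 6*2)) = 1/(-11*1/44) + (12 + (-1 + 12)) = 1/(-¼) + (12 + 11) = -4 + 23 = 19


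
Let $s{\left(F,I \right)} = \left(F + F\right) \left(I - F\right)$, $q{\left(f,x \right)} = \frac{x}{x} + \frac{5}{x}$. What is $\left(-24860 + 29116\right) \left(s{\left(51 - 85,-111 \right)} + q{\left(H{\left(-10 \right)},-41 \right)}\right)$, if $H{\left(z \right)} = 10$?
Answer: $\frac{913814272}{41} \approx 2.2288 \cdot 10^{7}$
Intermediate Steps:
$q{\left(f,x \right)} = 1 + \frac{5}{x}$
$s{\left(F,I \right)} = 2 F \left(I - F\right)$
$\left(-24860 + 29116\right) \left(s{\left(51 - 85,-111 \right)} + q{\left(H{\left(-10 \right)},-41 \right)}\right) = \left(-24860 + 29116\right) \left(2 \left(51 - 85\right) \left(-111 - \left(51 - 85\right)\right) + \frac{5 - 41}{-41}\right) = 4256 \left(2 \left(51 - 85\right) \left(-111 - \left(51 - 85\right)\right) - - \frac{36}{41}\right) = 4256 \left(2 \left(-34\right) \left(-111 - -34\right) + \frac{36}{41}\right) = 4256 \left(2 \left(-34\right) \left(-111 + 34\right) + \frac{36}{41}\right) = 4256 \left(2 \left(-34\right) \left(-77\right) + \frac{36}{41}\right) = 4256 \left(5236 + \frac{36}{41}\right) = 4256 \cdot \frac{214712}{41} = \frac{913814272}{41}$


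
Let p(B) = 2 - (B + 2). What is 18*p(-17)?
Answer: 306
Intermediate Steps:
p(B) = -B (p(B) = 2 - (2 + B) = 2 + (-2 - B) = -B)
18*p(-17) = 18*(-1*(-17)) = 18*17 = 306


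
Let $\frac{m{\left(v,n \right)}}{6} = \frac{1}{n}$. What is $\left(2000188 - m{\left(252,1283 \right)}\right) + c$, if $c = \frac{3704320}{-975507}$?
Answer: $\frac{2503381499694826}{1251575481} \approx 2.0002 \cdot 10^{6}$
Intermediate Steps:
$m{\left(v,n \right)} = \frac{6}{n}$
$c = - \frac{3704320}{975507}$ ($c = 3704320 \left(- \frac{1}{975507}\right) = - \frac{3704320}{975507} \approx -3.7973$)
$\left(2000188 - m{\left(252,1283 \right)}\right) + c = \left(2000188 - \frac{6}{1283}\right) - \frac{3704320}{975507} = \frac{2566241198}{1283} - \frac{3704320}{975507} = \frac{2503381499694826}{1251575481}$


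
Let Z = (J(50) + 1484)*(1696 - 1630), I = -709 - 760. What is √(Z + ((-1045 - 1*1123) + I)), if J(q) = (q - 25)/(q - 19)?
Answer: √90680177/31 ≈ 307.18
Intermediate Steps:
I = -1469
J(q) = (-25 + q)/(-19 + q)
Z = 3037914/31 (Z = ((-25 + 50)/(-19 + 50) + 1484)*(1696 - 1630) = (25/31 + 1484)*66 = (46029/31)*66 = 3037914/31 ≈ 97997.)
√(Z + ((-1045 - 1*1123) + I)) = √(3037914/31 + ((-1045 - 1*1123) - 1469)) = √(3037914/31 + ((-1045 - 1123) - 1469)) = √(3037914/31 + (-2168 - 1469)) = √(3037914/31 - 3637) = √(2925167/31) = √90680177/31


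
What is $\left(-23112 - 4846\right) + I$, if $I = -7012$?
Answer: $-34970$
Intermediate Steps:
$\left(-23112 - 4846\right) + I = \left(-23112 - 4846\right) - 7012 = -27958 - 7012 = -34970$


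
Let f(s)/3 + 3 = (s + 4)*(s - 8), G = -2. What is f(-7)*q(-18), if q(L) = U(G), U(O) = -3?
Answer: -378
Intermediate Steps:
q(L) = -3
f(s) = -9 + 3*(-8 + s)*(4 + s) (f(s) = -9 + 3*((s + 4)*(s - 8)) = -9 + 3*((4 + s)*(-8 + s)) = -9 + 3*((-8 + s)*(4 + s)) = -9 + 3*(-8 + s)*(4 + s))
f(-7)*q(-18) = (-105 - 12*(-7) + 3*(-7)²)*(-3) = (-105 + 84 + 3*49)*(-3) = (-105 + 84 + 147)*(-3) = 126*(-3) = -378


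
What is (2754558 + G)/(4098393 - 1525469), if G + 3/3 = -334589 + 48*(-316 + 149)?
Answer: 602988/643231 ≈ 0.93744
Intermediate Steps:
G = -342606 (G = -1 + (-334589 + 48*(-316 + 149)) = -1 + (-334589 + 48*(-167)) = -1 + (-334589 - 8016) = -1 - 342605 = -342606)
(2754558 + G)/(4098393 - 1525469) = (2754558 - 342606)/(4098393 - 1525469) = 2411952/2572924 = 2411952*(1/2572924) = 602988/643231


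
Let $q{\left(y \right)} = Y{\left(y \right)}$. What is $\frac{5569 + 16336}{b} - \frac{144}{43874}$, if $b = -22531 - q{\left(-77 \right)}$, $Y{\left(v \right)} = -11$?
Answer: $- \frac{96430285}{98804248} \approx -0.97597$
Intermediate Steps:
$q{\left(y \right)} = -11$
$b = -22520$ ($b = -22531 - -11 = -22531 + 11 = -22520$)
$\frac{5569 + 16336}{b} - \frac{144}{43874} = \frac{5569 + 16336}{-22520} - \frac{144}{43874} = 21905 \left(- \frac{1}{22520}\right) - \frac{72}{21937} = - \frac{4381}{4504} - \frac{72}{21937} = - \frac{96430285}{98804248}$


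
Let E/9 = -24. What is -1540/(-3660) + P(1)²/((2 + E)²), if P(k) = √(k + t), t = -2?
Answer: 3526109/8380668 ≈ 0.42074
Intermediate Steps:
E = -216 (E = 9*(-24) = -216)
P(k) = √(-2 + k) (P(k) = √(k - 2) = √(-2 + k))
-1540/(-3660) + P(1)²/((2 + E)²) = -1540/(-3660) + (√(-2 + 1))²/((2 - 216)²) = -1540*(-1/3660) + (√(-1))²/((-214)²) = 77/183 + I²/45796 = 77/183 - 1*1/45796 = 77/183 - 1/45796 = 3526109/8380668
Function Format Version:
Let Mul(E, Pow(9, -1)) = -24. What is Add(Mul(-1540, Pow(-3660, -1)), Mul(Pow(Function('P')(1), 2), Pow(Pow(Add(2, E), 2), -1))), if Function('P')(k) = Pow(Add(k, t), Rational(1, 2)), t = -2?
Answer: Rational(3526109, 8380668) ≈ 0.42074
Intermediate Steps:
E = -216 (E = Mul(9, -24) = -216)
Function('P')(k) = Pow(Add(-2, k), Rational(1, 2)) (Function('P')(k) = Pow(Add(k, -2), Rational(1, 2)) = Pow(Add(-2, k), Rational(1, 2)))
Add(Mul(-1540, Pow(-3660, -1)), Mul(Pow(Function('P')(1), 2), Pow(Pow(Add(2, E), 2), -1))) = Add(Mul(-1540, Pow(-3660, -1)), Mul(Pow(Pow(Add(-2, 1), Rational(1, 2)), 2), Pow(Pow(Add(2, -216), 2), -1))) = Add(Mul(-1540, Rational(-1, 3660)), Mul(Pow(Pow(-1, Rational(1, 2)), 2), Pow(Pow(-214, 2), -1))) = Add(Rational(77, 183), Mul(Pow(I, 2), Pow(45796, -1))) = Add(Rational(77, 183), Mul(-1, Rational(1, 45796))) = Add(Rational(77, 183), Rational(-1, 45796)) = Rational(3526109, 8380668)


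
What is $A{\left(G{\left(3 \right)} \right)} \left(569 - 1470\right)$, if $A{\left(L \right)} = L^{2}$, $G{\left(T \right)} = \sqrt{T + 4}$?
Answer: $-6307$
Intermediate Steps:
$G{\left(T \right)} = \sqrt{4 + T}$
$A{\left(G{\left(3 \right)} \right)} \left(569 - 1470\right) = \left(\sqrt{4 + 3}\right)^{2} \left(569 - 1470\right) = \left(\sqrt{7}\right)^{2} \left(-901\right) = 7 \left(-901\right) = -6307$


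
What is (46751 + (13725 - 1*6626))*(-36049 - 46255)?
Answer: -4432070400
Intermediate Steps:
(46751 + (13725 - 1*6626))*(-36049 - 46255) = (46751 + (13725 - 6626))*(-82304) = (46751 + 7099)*(-82304) = 53850*(-82304) = -4432070400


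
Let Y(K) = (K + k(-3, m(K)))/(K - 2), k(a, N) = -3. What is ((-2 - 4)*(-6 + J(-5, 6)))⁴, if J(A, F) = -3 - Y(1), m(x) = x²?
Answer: 18974736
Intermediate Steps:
Y(K) = (-3 + K)/(-2 + K) (Y(K) = (K - 3)/(K - 2) = (-3 + K)/(-2 + K))
J(A, F) = -5 (J(A, F) = -3 - (-3 + 1)/(-2 + 1) = -3 - (-2)/(-1) = -3 - (-1)*(-2) = -3 - 1*2 = -3 - 2 = -5)
((-2 - 4)*(-6 + J(-5, 6)))⁴ = ((-2 - 4)*(-6 - 5))⁴ = (-6*(-11))⁴ = 66⁴ = 18974736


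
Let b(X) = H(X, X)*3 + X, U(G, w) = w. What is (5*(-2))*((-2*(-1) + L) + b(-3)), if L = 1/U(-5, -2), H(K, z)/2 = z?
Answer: 195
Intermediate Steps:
H(K, z) = 2*z
L = -½ (L = 1/(-2) = -½ ≈ -0.50000)
b(X) = 7*X (b(X) = (2*X)*3 + X = 6*X + X = 7*X)
(5*(-2))*((-2*(-1) + L) + b(-3)) = (5*(-2))*((-2*(-1) - ½) + 7*(-3)) = -10*((2 - ½) - 21) = -10*(3/2 - 21) = -10*(-39/2) = 195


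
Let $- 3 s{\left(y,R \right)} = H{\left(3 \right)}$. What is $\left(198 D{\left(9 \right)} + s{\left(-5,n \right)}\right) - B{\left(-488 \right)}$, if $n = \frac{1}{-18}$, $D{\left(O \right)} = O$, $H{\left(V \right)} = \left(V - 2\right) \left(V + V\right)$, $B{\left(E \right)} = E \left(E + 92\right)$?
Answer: $-191468$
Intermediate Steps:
$B{\left(E \right)} = E \left(92 + E\right)$
$H{\left(V \right)} = 2 V \left(-2 + V\right)$ ($H{\left(V \right)} = \left(-2 + V\right) 2 V = 2 V \left(-2 + V\right)$)
$n = - \frac{1}{18} \approx -0.055556$
$s{\left(y,R \right)} = -2$ ($s{\left(y,R \right)} = - \frac{2 \cdot 3 \left(-2 + 3\right)}{3} = - \frac{2 \cdot 3 \cdot 1}{3} = \left(- \frac{1}{3}\right) 6 = -2$)
$\left(198 D{\left(9 \right)} + s{\left(-5,n \right)}\right) - B{\left(-488 \right)} = \left(198 \cdot 9 - 2\right) - - 488 \left(92 - 488\right) = \left(1782 - 2\right) - \left(-488\right) \left(-396\right) = 1780 - 193248 = -191468$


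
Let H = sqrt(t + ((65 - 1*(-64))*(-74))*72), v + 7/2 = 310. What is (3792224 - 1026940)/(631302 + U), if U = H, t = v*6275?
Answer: 3491458639536/797081958457 - 2765284*sqrt(4943902)/797081958457 ≈ 4.3726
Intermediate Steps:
v = 613/2 (v = -7/2 + 310 = 613/2 ≈ 306.50)
t = 3846575/2 (t = (613/2)*6275 = 3846575/2 ≈ 1.9233e+6)
H = sqrt(4943902)/2 (H = sqrt(3846575/2 + ((65 - 1*(-64))*(-74))*72) = sqrt(3846575/2 + ((65 + 64)*(-74))*72) = sqrt(3846575/2 + (129*(-74))*72) = sqrt(3846575/2 - 9546*72) = sqrt(3846575/2 - 687312) = sqrt(2471951/2) = sqrt(4943902)/2 ≈ 1111.7)
U = sqrt(4943902)/2 ≈ 1111.7
(3792224 - 1026940)/(631302 + U) = (3792224 - 1026940)/(631302 + sqrt(4943902)/2) = 2765284/(631302 + sqrt(4943902)/2)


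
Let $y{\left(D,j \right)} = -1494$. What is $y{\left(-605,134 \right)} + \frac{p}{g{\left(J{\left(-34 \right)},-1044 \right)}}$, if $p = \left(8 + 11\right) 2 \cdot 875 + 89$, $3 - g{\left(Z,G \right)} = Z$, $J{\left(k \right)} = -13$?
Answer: $\frac{9435}{16} \approx 589.69$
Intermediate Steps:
$g{\left(Z,G \right)} = 3 - Z$
$p = 33339$ ($p = 19 \cdot 2 \cdot 875 + 89 = 38 \cdot 875 + 89 = 33250 + 89 = 33339$)
$y{\left(-605,134 \right)} + \frac{p}{g{\left(J{\left(-34 \right)},-1044 \right)}} = -1494 + \frac{33339}{3 - -13} = -1494 + \frac{33339}{3 + 13} = -1494 + \frac{33339}{16} = \frac{9435}{16}$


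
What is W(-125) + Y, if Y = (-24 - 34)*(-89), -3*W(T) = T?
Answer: 15611/3 ≈ 5203.7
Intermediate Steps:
W(T) = -T/3
Y = 5162 (Y = -58*(-89) = 5162)
W(-125) + Y = -⅓*(-125) + 5162 = 125/3 + 5162 = 15611/3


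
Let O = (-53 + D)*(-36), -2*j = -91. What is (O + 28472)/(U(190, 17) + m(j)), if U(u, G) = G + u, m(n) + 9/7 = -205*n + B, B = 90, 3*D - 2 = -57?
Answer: -86912/25289 ≈ -3.4368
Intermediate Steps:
j = 91/2 (j = -1/2*(-91) = 91/2 ≈ 45.500)
D = -55/3 (D = 2/3 + (1/3)*(-57) = 2/3 - 19 = -55/3 ≈ -18.333)
m(n) = 621/7 - 205*n (m(n) = -9/7 + (-205*n + 90) = -9/7 + (90 - 205*n) = 621/7 - 205*n)
O = 2568 (O = (-53 - 55/3)*(-36) = -214/3*(-36) = 2568)
(O + 28472)/(U(190, 17) + m(j)) = (2568 + 28472)/((17 + 190) + (621/7 - 205*91/2)) = 31040/(207 + (621/7 - 18655/2)) = 31040/(207 - 129343/14) = 31040/(-126445/14) = 31040*(-14/126445) = -86912/25289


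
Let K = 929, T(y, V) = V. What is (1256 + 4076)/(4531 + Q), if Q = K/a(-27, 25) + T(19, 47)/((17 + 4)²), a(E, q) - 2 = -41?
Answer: 30568356/25840271 ≈ 1.1830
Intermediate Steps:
a(E, q) = -39 (a(E, q) = 2 - 41 = -39)
Q = -135952/5733 (Q = 929/(-39) + 47/((17 + 4)²) = 929*(-1/39) + 47/(21²) = -929/39 + 47/441 = -135952/5733 ≈ -23.714)
(1256 + 4076)/(4531 + Q) = (1256 + 4076)/(4531 - 135952/5733) = 5332/(25840271/5733) = 5332*(5733/25840271) = 30568356/25840271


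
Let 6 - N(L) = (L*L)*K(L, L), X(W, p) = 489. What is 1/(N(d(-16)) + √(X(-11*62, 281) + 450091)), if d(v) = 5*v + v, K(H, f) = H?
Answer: 442371/391383977992 - √112645/391383977992 ≈ 1.1294e-6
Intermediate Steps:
d(v) = 6*v
N(L) = 6 - L³ (N(L) = 6 - L*L*L = 6 - L²*L = 6 - L³)
1/(N(d(-16)) + √(X(-11*62, 281) + 450091)) = 1/((6 - (6*(-16))³) + √(489 + 450091)) = 1/((6 - 1*(-96)³) + √450580) = 1/((6 - 1*(-884736)) + 2*√112645) = 1/((6 + 884736) + 2*√112645) = 1/(884742 + 2*√112645)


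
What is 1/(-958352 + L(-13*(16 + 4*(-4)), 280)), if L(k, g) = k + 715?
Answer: -1/957637 ≈ -1.0442e-6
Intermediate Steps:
L(k, g) = 715 + k
1/(-958352 + L(-13*(16 + 4*(-4)), 280)) = 1/(-958352 + (715 - 13*(16 + 4*(-4)))) = 1/(-958352 + (715 - 13*(16 - 16))) = 1/(-958352 + (715 - 13*0)) = 1/(-958352 + (715 + 0)) = 1/(-958352 + 715) = 1/(-957637) = -1/957637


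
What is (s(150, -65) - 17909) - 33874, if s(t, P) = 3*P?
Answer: -51978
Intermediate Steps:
(s(150, -65) - 17909) - 33874 = (3*(-65) - 17909) - 33874 = (-195 - 17909) - 33874 = -18104 - 33874 = -51978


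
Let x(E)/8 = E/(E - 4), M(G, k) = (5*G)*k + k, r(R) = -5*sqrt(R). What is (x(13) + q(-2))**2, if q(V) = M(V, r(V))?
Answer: -317234/81 + 1040*I*sqrt(2) ≈ -3916.5 + 1470.8*I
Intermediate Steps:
M(G, k) = k + 5*G*k (M(G, k) = 5*G*k + k = k + 5*G*k)
q(V) = -5*sqrt(V)*(1 + 5*V) (q(V) = (-5*sqrt(V))*(1 + 5*V) = -5*sqrt(V)*(1 + 5*V))
x(E) = 8*E/(-4 + E) (x(E) = 8*(E/(E - 4)) = 8*(E/(-4 + E)) = 8*E/(-4 + E))
(x(13) + q(-2))**2 = (8*13/(-4 + 13) + sqrt(-2)*(-5 - 25*(-2)))**2 = (8*13/9 + (I*sqrt(2))*(-5 + 50))**2 = (8*13*(1/9) + (I*sqrt(2))*45)**2 = (104/9 + 45*I*sqrt(2))**2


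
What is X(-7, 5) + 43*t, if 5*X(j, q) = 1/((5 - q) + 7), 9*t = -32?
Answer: -48151/315 ≈ -152.86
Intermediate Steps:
t = -32/9 (t = (⅑)*(-32) = -32/9 ≈ -3.5556)
X(j, q) = 1/(5*(12 - q)) (X(j, q) = 1/(5*((5 - q) + 7)) = 1/(5*(12 - q)))
X(-7, 5) + 43*t = -1/(-60 + 5*5) + 43*(-32/9) = -1/(-60 + 25) - 1376/9 = -1/(-35) - 1376/9 = -1*(-1/35) - 1376/9 = 1/35 - 1376/9 = -48151/315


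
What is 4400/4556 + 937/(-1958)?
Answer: 1086557/2230162 ≈ 0.48721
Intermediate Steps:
4400/4556 + 937/(-1958) = 4400*(1/4556) + 937*(-1/1958) = 1100/1139 - 937/1958 = 1086557/2230162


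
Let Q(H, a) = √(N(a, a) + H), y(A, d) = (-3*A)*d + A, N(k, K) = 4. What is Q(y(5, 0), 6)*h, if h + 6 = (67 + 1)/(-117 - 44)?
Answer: -3102/161 ≈ -19.267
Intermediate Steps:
y(A, d) = A - 3*A*d (y(A, d) = -3*A*d + A = A - 3*A*d)
Q(H, a) = √(4 + H)
h = -1034/161 (h = -6 + (67 + 1)/(-117 - 44) = -6 + 68/(-161) = -6 + 68*(-1/161) = -6 - 68/161 = -1034/161 ≈ -6.4224)
Q(y(5, 0), 6)*h = √(4 + 5*(1 - 3*0))*(-1034/161) = √(4 + 5*(1 + 0))*(-1034/161) = √(4 + 5*1)*(-1034/161) = √(4 + 5)*(-1034/161) = √9*(-1034/161) = 3*(-1034/161) = -3102/161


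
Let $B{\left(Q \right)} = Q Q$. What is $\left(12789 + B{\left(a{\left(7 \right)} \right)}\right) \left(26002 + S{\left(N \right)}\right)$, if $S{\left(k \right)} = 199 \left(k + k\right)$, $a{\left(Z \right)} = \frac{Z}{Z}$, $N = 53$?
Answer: $602357840$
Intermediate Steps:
$a{\left(Z \right)} = 1$
$B{\left(Q \right)} = Q^{2}$
$S{\left(k \right)} = 398 k$ ($S{\left(k \right)} = 199 \cdot 2 k = 398 k$)
$\left(12789 + B{\left(a{\left(7 \right)} \right)}\right) \left(26002 + S{\left(N \right)}\right) = \left(12789 + 1^{2}\right) \left(26002 + 398 \cdot 53\right) = \left(12789 + 1\right) \left(26002 + 21094\right) = 12790 \cdot 47096 = 602357840$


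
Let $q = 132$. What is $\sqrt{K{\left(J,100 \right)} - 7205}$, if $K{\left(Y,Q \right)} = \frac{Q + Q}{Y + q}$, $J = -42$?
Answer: $\frac{5 i \sqrt{2593}}{3} \approx 84.869 i$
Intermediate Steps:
$K{\left(Y,Q \right)} = \frac{2 Q}{132 + Y}$ ($K{\left(Y,Q \right)} = \frac{Q + Q}{Y + 132} = \frac{2 Q}{132 + Y}$)
$\sqrt{K{\left(J,100 \right)} - 7205} = \sqrt{2 \cdot 100 \frac{1}{132 - 42} - 7205} = \sqrt{2 \cdot 100 \cdot \frac{1}{90} - 7205} = \sqrt{\frac{20}{9} - 7205} = \sqrt{- \frac{64825}{9}} = \frac{5 i \sqrt{2593}}{3}$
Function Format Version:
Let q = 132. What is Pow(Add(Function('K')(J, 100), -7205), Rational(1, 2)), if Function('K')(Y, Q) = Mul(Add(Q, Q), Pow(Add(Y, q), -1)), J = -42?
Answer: Mul(Rational(5, 3), I, Pow(2593, Rational(1, 2))) ≈ Mul(84.869, I)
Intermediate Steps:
Function('K')(Y, Q) = Mul(2, Q, Pow(Add(132, Y), -1)) (Function('K')(Y, Q) = Mul(Add(Q, Q), Pow(Add(Y, 132), -1)) = Mul(Mul(2, Q), Pow(Add(132, Y), -1)) = Mul(2, Q, Pow(Add(132, Y), -1)))
Pow(Add(Function('K')(J, 100), -7205), Rational(1, 2)) = Pow(Add(Mul(2, 100, Pow(Add(132, -42), -1)), -7205), Rational(1, 2)) = Pow(Add(Mul(2, 100, Pow(90, -1)), -7205), Rational(1, 2)) = Pow(Add(Mul(2, 100, Rational(1, 90)), -7205), Rational(1, 2)) = Pow(Add(Rational(20, 9), -7205), Rational(1, 2)) = Pow(Rational(-64825, 9), Rational(1, 2)) = Mul(Rational(5, 3), I, Pow(2593, Rational(1, 2)))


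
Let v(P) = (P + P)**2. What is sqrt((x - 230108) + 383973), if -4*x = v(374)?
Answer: sqrt(13989) ≈ 118.28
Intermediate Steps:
v(P) = 4*P**2 (v(P) = (2*P)**2 = 4*P**2)
x = -139876 (x = -374**2 = -139876 ≈ -1.3988e+5)
sqrt((x - 230108) + 383973) = sqrt((-139876 - 230108) + 383973) = sqrt(-369984 + 383973) = sqrt(13989)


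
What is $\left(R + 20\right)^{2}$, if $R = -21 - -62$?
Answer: $3721$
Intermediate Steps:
$R = 41$ ($R = -21 + 62 = 41$)
$\left(R + 20\right)^{2} = \left(41 + 20\right)^{2} = 61^{2} = 3721$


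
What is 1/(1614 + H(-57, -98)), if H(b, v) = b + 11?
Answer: 1/1568 ≈ 0.00063775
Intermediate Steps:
H(b, v) = 11 + b
1/(1614 + H(-57, -98)) = 1/(1614 + (11 - 57)) = 1/(1614 - 46) = 1/1568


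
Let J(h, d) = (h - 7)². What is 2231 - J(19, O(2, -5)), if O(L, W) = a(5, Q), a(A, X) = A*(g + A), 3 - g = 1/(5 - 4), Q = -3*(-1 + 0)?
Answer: 2087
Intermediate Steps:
Q = 3 (Q = -3*(-1) = 3)
g = 2 (g = 3 - 1/(5 - 4) = 3 - 1/1 = 3 - 1*1 = 3 - 1 = 2)
a(A, X) = A*(2 + A)
O(L, W) = 35 (O(L, W) = 5*(2 + 5) = 5*7 = 35)
J(h, d) = (-7 + h)²
2231 - J(19, O(2, -5)) = 2231 - (-7 + 19)² = 2231 - 1*12² = 2231 - 1*144 = 2231 - 144 = 2087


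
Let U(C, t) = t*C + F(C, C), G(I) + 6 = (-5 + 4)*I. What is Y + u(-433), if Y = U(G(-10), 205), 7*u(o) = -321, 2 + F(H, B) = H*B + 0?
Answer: 5517/7 ≈ 788.14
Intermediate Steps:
F(H, B) = -2 + B*H (F(H, B) = -2 + (H*B + 0) = -2 + (B*H + 0) = -2 + B*H)
u(o) = -321/7 (u(o) = (1/7)*(-321) = -321/7)
G(I) = -6 - I (G(I) = -6 + (-5 + 4)*I = -6 - I)
U(C, t) = -2 + C**2 + C*t (U(C, t) = t*C + (-2 + C*C) = C*t + (-2 + C**2) = -2 + C**2 + C*t)
Y = 834 (Y = -2 + (-6 - 1*(-10))**2 + (-6 - 1*(-10))*205 = -2 + (-6 + 10)**2 + (-6 + 10)*205 = -2 + 4**2 + 4*205 = -2 + 16 + 820 = 834)
Y + u(-433) = 834 - 321/7 = 5517/7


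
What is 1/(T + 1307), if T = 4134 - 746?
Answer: 1/4695 ≈ 0.00021299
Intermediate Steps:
T = 3388
1/(T + 1307) = 1/(3388 + 1307) = 1/4695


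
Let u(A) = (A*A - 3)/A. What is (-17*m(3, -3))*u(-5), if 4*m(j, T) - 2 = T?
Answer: -187/10 ≈ -18.700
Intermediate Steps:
m(j, T) = 1/2 + T/4
u(A) = (-3 + A**2)/A (u(A) = (A**2 - 3)/A = (-3 + A**2)/A)
(-17*m(3, -3))*u(-5) = (-17*(1/2 + (1/4)*(-3)))*(-5 - 3/(-5)) = (-17*(1/2 - 3/4))*(-5 - 3*(-1/5)) = (-17*(-1/4))*(-5 + 3/5) = (17/4)*(-22/5) = -187/10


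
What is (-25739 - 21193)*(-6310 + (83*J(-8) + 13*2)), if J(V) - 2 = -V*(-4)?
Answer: 411781368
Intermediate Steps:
J(V) = 2 + 4*V (J(V) = 2 - V*(-4) = 2 + 4*V)
(-25739 - 21193)*(-6310 + (83*J(-8) + 13*2)) = (-25739 - 21193)*(-6310 + (83*(2 + 4*(-8)) + 13*2)) = -46932*(-6310 + (83*(2 - 32) + 26)) = -46932*(-6310 + (83*(-30) + 26)) = -46932*(-6310 + (-2490 + 26)) = -46932*(-6310 - 2464) = -46932*(-8774) = 411781368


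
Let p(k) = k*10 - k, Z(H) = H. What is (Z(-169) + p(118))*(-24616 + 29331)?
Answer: 4210495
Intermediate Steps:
p(k) = 9*k (p(k) = 10*k - k = 9*k)
(Z(-169) + p(118))*(-24616 + 29331) = (-169 + 9*118)*(-24616 + 29331) = (-169 + 1062)*4715 = 893*4715 = 4210495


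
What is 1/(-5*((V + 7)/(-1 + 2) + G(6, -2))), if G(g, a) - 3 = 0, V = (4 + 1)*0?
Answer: -1/50 ≈ -0.020000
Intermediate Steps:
V = 0 (V = 5*0 = 0)
G(g, a) = 3 (G(g, a) = 3 + 0 = 3)
1/(-5*((V + 7)/(-1 + 2) + G(6, -2))) = 1/(-5*((0 + 7)/(-1 + 2) + 3)) = 1/(-5*(7/1 + 3)) = 1/(-5*(7*1 + 3)) = 1/(-5*(7 + 3)) = 1/(-5*10) = 1/(-50) = -1/50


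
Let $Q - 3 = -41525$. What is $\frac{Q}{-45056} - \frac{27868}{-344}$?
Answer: $\frac{79369011}{968704} \approx 81.933$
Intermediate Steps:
$Q = -41522$ ($Q = 3 - 41525 = -41522$)
$\frac{Q}{-45056} - \frac{27868}{-344} = - \frac{41522}{-45056} - \frac{27868}{-344} = \left(-41522\right) \left(- \frac{1}{45056}\right) - - \frac{6967}{86} = \frac{20761}{22528} + \frac{6967}{86} = \frac{79369011}{968704}$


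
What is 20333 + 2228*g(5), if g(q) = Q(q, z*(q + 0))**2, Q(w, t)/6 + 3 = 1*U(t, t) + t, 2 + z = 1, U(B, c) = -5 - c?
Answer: 5153645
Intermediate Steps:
z = -1 (z = -2 + 1 = -1)
Q(w, t) = -48 (Q(w, t) = -18 + 6*(1*(-5 - t) + t) = -18 + 6*((-5 - t) + t) = -18 + 6*(-5) = -18 - 30 = -48)
g(q) = 2304 (g(q) = (-48)**2 = 2304)
20333 + 2228*g(5) = 20333 + 2228*2304 = 20333 + 5133312 = 5153645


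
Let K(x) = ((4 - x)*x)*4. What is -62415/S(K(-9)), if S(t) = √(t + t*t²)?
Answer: 4161*I*√113893/227786 ≈ 6.1648*I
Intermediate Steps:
K(x) = 4*x*(4 - x) (K(x) = (x*(4 - x))*4 = 4*x*(4 - x))
S(t) = √(t + t³)
-62415/S(K(-9)) = -62415/√(4*(-9)*(4 - 1*(-9)) + (4*(-9)*(4 - 1*(-9)))³) = -62415/√(4*(-9)*(4 + 9) + (4*(-9)*(4 + 9))³) = -62415/√(4*(-9)*13 + (4*(-9)*13)³) = -62415/√(-468 + (-468)³) = -62415/√(-468 - 102503232) = -62415*(-I*√113893/3416790) = -(-4161)*I*√113893/227786 = 4161*I*√113893/227786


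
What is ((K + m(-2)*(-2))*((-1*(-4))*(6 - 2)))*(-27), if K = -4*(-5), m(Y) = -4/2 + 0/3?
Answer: -10368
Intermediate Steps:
m(Y) = -2 (m(Y) = -4*½ + 0*(⅓) = -2 + 0 = -2)
K = 20
((K + m(-2)*(-2))*((-1*(-4))*(6 - 2)))*(-27) = ((20 - 2*(-2))*((-1*(-4))*(6 - 2)))*(-27) = ((20 + 4)*(4*4))*(-27) = (24*16)*(-27) = 384*(-27) = -10368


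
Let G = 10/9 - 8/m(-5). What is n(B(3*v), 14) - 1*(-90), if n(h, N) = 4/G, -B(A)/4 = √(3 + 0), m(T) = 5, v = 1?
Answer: 900/11 ≈ 81.818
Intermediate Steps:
B(A) = -4*√3 (B(A) = -4*√(3 + 0) = -4*√3)
G = -22/45 (G = 10/9 - 8/5 = -22/45 ≈ -0.48889)
n(h, N) = -90/11 (n(h, N) = 4/(-22/45) = 4*(-45/22) = -90/11)
n(B(3*v), 14) - 1*(-90) = -90/11 - 1*(-90) = -90/11 + 90 = 900/11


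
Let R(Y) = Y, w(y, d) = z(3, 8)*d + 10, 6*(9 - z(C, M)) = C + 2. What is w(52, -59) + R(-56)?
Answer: -3167/6 ≈ -527.83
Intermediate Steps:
z(C, M) = 26/3 - C/6 (z(C, M) = 9 - (C + 2)/6 = 9 - (2 + C)/6 = 9 + (-⅓ - C/6) = 26/3 - C/6)
w(y, d) = 10 + 49*d/6 (w(y, d) = (26/3 - ⅙*3)*d + 10 = (26/3 - ½)*d + 10 = 49*d/6 + 10 = 10 + 49*d/6)
w(52, -59) + R(-56) = (10 + (49/6)*(-59)) - 56 = (10 - 2891/6) - 56 = -2831/6 - 56 = -3167/6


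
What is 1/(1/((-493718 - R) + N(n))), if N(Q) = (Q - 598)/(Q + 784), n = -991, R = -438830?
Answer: -11360227/207 ≈ -54880.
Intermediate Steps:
N(Q) = (-598 + Q)/(784 + Q)
1/(1/((-493718 - R) + N(n))) = 1/(1/((-493718 - 1*(-438830)) + (-598 - 991)/(784 - 991))) = 1/(1/((-493718 + 438830) - 1589/(-207))) = 1/(1/(-54888 - 1/207*(-1589))) = 1/(1/(-54888 + 1589/207)) = 1/(1/(-11360227/207)) = 1/(-207/11360227) = -11360227/207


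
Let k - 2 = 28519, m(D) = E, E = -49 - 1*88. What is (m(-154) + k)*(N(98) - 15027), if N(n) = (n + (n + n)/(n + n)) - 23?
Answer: -424369184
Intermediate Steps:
E = -137 (E = -49 - 88 = -137)
N(n) = -22 + n (N(n) = (n + (2*n)/((2*n))) - 23 = (n + (2*n)*(1/(2*n))) - 23 = (n + 1) - 23 = (1 + n) - 23 = -22 + n)
m(D) = -137
k = 28521 (k = 2 + 28519 = 28521)
(m(-154) + k)*(N(98) - 15027) = (-137 + 28521)*((-22 + 98) - 15027) = 28384*(76 - 15027) = 28384*(-14951) = -424369184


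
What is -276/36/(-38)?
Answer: 23/114 ≈ 0.20175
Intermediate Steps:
-276/36/(-38) = -276/36*(-1/38) = -6*23/18*(-1/38) = -23/3*(-1/38) = 23/114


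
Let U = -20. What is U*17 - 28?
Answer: -368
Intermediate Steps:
U*17 - 28 = -20*17 - 28 = -340 - 28 = -368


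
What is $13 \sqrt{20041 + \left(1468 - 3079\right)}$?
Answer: $13 \sqrt{18430} \approx 1764.8$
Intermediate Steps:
$13 \sqrt{20041 + \left(1468 - 3079\right)} = 13 \sqrt{20041 - 1611} = 13 \sqrt{18430}$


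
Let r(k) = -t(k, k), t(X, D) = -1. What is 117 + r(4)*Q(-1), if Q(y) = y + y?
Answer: 115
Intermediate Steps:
Q(y) = 2*y
r(k) = 1 (r(k) = -1*(-1) = 1)
117 + r(4)*Q(-1) = 117 + 1*(2*(-1)) = 117 + 1*(-2) = 117 - 2 = 115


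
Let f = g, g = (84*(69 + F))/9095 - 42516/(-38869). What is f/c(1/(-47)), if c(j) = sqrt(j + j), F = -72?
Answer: -188444016*I*sqrt(94)/353513555 ≈ -5.1682*I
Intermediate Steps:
g = 376888032/353513555 (g = (84*(69 - 72))/9095 - 42516/(-38869) = (84*(-3))*(1/9095) - 42516*(-1/38869) = -252*1/9095 + 42516/38869 = -252/9095 + 42516/38869 = 376888032/353513555 ≈ 1.0661)
c(j) = sqrt(2)*sqrt(j) (c(j) = sqrt(2*j) = sqrt(2)*sqrt(j))
f = 376888032/353513555 ≈ 1.0661
f/c(1/(-47)) = 376888032/(353513555*((sqrt(2)*sqrt(1/(-47))))) = 376888032/(353513555*((sqrt(2)*sqrt(-1/47)))) = 376888032/(353513555*((sqrt(2)*(I*sqrt(47)/47)))) = 376888032/(353513555*((I*sqrt(94)/47))) = 376888032*(-I*sqrt(94)/2)/353513555 = -188444016*I*sqrt(94)/353513555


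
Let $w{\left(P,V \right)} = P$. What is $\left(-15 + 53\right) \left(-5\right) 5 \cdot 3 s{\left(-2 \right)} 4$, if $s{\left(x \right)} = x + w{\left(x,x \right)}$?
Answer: $45600$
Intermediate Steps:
$s{\left(x \right)} = 2 x$ ($s{\left(x \right)} = x + x = 2 x$)
$\left(-15 + 53\right) \left(-5\right) 5 \cdot 3 s{\left(-2 \right)} 4 = \left(-15 + 53\right) \left(-5\right) 5 \cdot 3 \cdot 2 \left(-2\right) 4 = 38 \left(- 25 \cdot 3 \left(-4\right) 4\right) = 38 \left(- 25 \left(\left(-12\right) 4\right)\right) = 38 \left(\left(-25\right) \left(-48\right)\right) = 38 \cdot 1200 = 45600$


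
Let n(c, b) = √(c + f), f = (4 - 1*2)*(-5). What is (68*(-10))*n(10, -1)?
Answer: 0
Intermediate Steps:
f = -10 (f = (4 - 2)*(-5) = 2*(-5) = -10)
n(c, b) = √(-10 + c) (n(c, b) = √(c - 10) = √(-10 + c))
(68*(-10))*n(10, -1) = (68*(-10))*√(-10 + 10) = -680*√0 = -680*0 = 0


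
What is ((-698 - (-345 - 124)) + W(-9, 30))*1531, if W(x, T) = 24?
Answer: -313855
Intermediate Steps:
((-698 - (-345 - 124)) + W(-9, 30))*1531 = ((-698 - (-345 - 124)) + 24)*1531 = ((-698 - 1*(-469)) + 24)*1531 = ((-698 + 469) + 24)*1531 = (-229 + 24)*1531 = -205*1531 = -313855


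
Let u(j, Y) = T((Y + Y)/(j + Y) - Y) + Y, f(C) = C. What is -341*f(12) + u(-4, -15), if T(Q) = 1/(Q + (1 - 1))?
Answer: -1293686/315 ≈ -4106.9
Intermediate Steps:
T(Q) = 1/Q (T(Q) = 1/(Q + 0) = 1/Q)
u(j, Y) = Y + 1/(-Y + 2*Y/(Y + j)) (u(j, Y) = 1/((Y + Y)/(j + Y) - Y) + Y = 1/((2*Y)/(Y + j) - Y) + Y = 1/(2*Y/(Y + j) - Y) + Y = 1/(-Y + 2*Y/(Y + j)) + Y = Y + 1/(-Y + 2*Y/(Y + j)))
-341*f(12) + u(-4, -15) = -341*12 + (-1*(-15) - 1*(-4) + (-15)²*(-2 - 15 - 4))/((-15)*(-2 - 15 - 4)) = -4092 - 1/15*(15 + 4 + 225*(-21))/(-21) = -4092 - 1/15*(-1/21)*(15 + 4 - 4725) = -4092 - 1/15*(-1/21)*(-4706) = -4092 - 4706/315 = -1293686/315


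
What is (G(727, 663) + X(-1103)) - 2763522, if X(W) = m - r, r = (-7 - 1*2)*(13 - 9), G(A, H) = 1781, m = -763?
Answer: -2762468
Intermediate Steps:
r = -36 (r = (-7 - 2)*4 = -9*4 = -36)
X(W) = -727 (X(W) = -763 - 1*(-36) = -763 + 36 = -727)
(G(727, 663) + X(-1103)) - 2763522 = (1781 - 727) - 2763522 = 1054 - 2763522 = -2762468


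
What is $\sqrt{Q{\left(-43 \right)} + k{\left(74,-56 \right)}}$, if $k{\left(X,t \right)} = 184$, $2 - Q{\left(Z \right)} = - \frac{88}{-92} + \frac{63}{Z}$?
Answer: $\frac{\sqrt{182427973}}{989} \approx 13.657$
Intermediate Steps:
$Q{\left(Z \right)} = \frac{24}{23} - \frac{63}{Z}$ ($Q{\left(Z \right)} = 2 - \left(- \frac{88}{-92} + \frac{63}{Z}\right) = 2 - \left(\left(-88\right) \left(- \frac{1}{92}\right) + \frac{63}{Z}\right) = 2 - \left(\frac{22}{23} + \frac{63}{Z}\right) = \frac{24}{23} - \frac{63}{Z}$)
$\sqrt{Q{\left(-43 \right)} + k{\left(74,-56 \right)}} = \sqrt{\left(\frac{24}{23} - \frac{63}{-43}\right) + 184} = \sqrt{\left(\frac{24}{23} - - \frac{63}{43}\right) + 184} = \sqrt{\left(\frac{24}{23} + \frac{63}{43}\right) + 184} = \sqrt{\frac{2481}{989} + 184} = \sqrt{\frac{184457}{989}} = \frac{\sqrt{182427973}}{989}$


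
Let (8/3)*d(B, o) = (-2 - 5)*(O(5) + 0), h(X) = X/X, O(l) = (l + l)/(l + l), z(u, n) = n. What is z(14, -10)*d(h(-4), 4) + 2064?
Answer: 8361/4 ≈ 2090.3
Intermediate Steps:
O(l) = 1 (O(l) = (2*l)/((2*l)) = (2*l)*(1/(2*l)) = 1)
h(X) = 1
d(B, o) = -21/8 (d(B, o) = 3*((-2 - 5)*(1 + 0))/8 = 3*(-7*1)/8 = (3/8)*(-7) = -21/8)
z(14, -10)*d(h(-4), 4) + 2064 = -10*(-21/8) + 2064 = 105/4 + 2064 = 8361/4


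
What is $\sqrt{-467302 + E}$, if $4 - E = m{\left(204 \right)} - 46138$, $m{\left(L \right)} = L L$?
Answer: $2 i \sqrt{115694} \approx 680.28 i$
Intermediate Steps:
$m{\left(L \right)} = L^{2}$
$E = 4526$ ($E = 4 - \left(204^{2} - 46138\right) = 4 - \left(41616 - 46138\right) = 4 - -4522 = 4 + 4522 = 4526$)
$\sqrt{-467302 + E} = \sqrt{-467302 + 4526} = \sqrt{-462776} = 2 i \sqrt{115694}$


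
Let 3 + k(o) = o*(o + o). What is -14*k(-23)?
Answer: -14770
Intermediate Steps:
k(o) = -3 + 2*o**2 (k(o) = -3 + o*(o + o) = -3 + o*(2*o) = -3 + 2*o**2)
-14*k(-23) = -14*(-3 + 2*(-23)**2) = -14*(-3 + 2*529) = -14*(-3 + 1058) = -14*1055 = -14770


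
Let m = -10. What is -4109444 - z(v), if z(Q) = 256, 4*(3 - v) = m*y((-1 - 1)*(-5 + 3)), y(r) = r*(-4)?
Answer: -4109700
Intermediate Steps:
y(r) = -4*r
v = -37 (v = 3 - (-5)*(-4*(-1 - 1)*(-5 + 3))/2 = 3 - (-5)*(-(-8)*(-2))/2 = 3 - (-5)*(-4*4)/2 = 3 - (-5)*(-16)/2 = 3 - ¼*160 = 3 - 40 = -37)
-4109444 - z(v) = -4109444 - 1*256 = -4109444 - 256 = -4109700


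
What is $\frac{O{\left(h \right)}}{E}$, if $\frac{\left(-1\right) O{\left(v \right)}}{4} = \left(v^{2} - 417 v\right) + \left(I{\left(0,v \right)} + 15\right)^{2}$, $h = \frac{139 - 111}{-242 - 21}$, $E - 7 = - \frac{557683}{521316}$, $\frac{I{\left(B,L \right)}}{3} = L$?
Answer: $- \frac{37490738332752}{213837969401} \approx -175.32$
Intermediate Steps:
$I{\left(B,L \right)} = 3 L$
$E = \frac{3091529}{521316}$ ($E = 7 - \frac{557683}{521316} = \frac{3091529}{521316} \approx 5.9302$)
$h = - \frac{28}{263}$ ($h = \frac{28}{-263} = 28 \left(- \frac{1}{263}\right) = - \frac{28}{263} \approx -0.10646$)
$O{\left(v \right)} = - 4 v^{2} - 4 \left(15 + 3 v\right)^{2} + 1668 v$ ($O{\left(v \right)} = - 4 \left(\left(v^{2} - 417 v\right) + \left(3 v + 15\right)^{2}\right) = - 4 \left(\left(v^{2} - 417 v\right) + \left(15 + 3 v\right)^{2}\right) = - 4 \left(v^{2} + \left(15 + 3 v\right)^{2} - 417 v\right) = - 4 v^{2} - 4 \left(15 + 3 v\right)^{2} + 1668 v$)
$\frac{O{\left(h \right)}}{E} = \frac{-900 - 40 \left(- \frac{28}{263}\right)^{2} + 1308 \left(- \frac{28}{263}\right)}{\frac{3091529}{521316}} = \left(-900 - \frac{31360}{69169} - \frac{36624}{263}\right) \frac{521316}{3091529} = \left(- \frac{71915572}{69169}\right) \frac{521316}{3091529} = - \frac{37490738332752}{213837969401}$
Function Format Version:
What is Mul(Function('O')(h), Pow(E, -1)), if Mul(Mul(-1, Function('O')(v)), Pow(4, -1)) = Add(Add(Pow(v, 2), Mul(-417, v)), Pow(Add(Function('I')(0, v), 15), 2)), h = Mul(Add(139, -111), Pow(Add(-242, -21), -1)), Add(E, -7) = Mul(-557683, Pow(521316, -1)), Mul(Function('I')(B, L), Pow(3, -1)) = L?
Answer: Rational(-37490738332752, 213837969401) ≈ -175.32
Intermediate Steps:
Function('I')(B, L) = Mul(3, L)
E = Rational(3091529, 521316) (E = Add(7, Mul(-557683, Pow(521316, -1))) = Add(7, Mul(-557683, Rational(1, 521316))) = Add(7, Rational(-557683, 521316)) = Rational(3091529, 521316) ≈ 5.9302)
h = Rational(-28, 263) (h = Mul(28, Pow(-263, -1)) = Mul(28, Rational(-1, 263)) = Rational(-28, 263) ≈ -0.10646)
Function('O')(v) = Add(Mul(-4, Pow(v, 2)), Mul(-4, Pow(Add(15, Mul(3, v)), 2)), Mul(1668, v)) (Function('O')(v) = Mul(-4, Add(Add(Pow(v, 2), Mul(-417, v)), Pow(Add(Mul(3, v), 15), 2))) = Mul(-4, Add(Add(Pow(v, 2), Mul(-417, v)), Pow(Add(15, Mul(3, v)), 2))) = Mul(-4, Add(Pow(v, 2), Pow(Add(15, Mul(3, v)), 2), Mul(-417, v))) = Add(Mul(-4, Pow(v, 2)), Mul(-4, Pow(Add(15, Mul(3, v)), 2)), Mul(1668, v)))
Mul(Function('O')(h), Pow(E, -1)) = Mul(Add(-900, Mul(-40, Pow(Rational(-28, 263), 2)), Mul(1308, Rational(-28, 263))), Pow(Rational(3091529, 521316), -1)) = Mul(Add(-900, Mul(-40, Rational(784, 69169)), Rational(-36624, 263)), Rational(521316, 3091529)) = Mul(Add(-900, Rational(-31360, 69169), Rational(-36624, 263)), Rational(521316, 3091529)) = Mul(Rational(-71915572, 69169), Rational(521316, 3091529)) = Rational(-37490738332752, 213837969401)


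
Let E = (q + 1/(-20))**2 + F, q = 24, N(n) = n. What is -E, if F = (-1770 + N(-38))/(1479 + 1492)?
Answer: -680946011/1188400 ≈ -572.99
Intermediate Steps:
F = -1808/2971 (F = (-1770 - 38)/(1479 + 1492) = -1808/2971 ≈ -0.60855)
E = 680946011/1188400 (E = (24 + 1/(-20))**2 - 1808/2971 = (24 - 1/20)**2 - 1808/2971 = (479/20)**2 - 1808/2971 = 229441/400 - 1808/2971 = 680946011/1188400 ≈ 572.99)
-E = -1*680946011/1188400 = -680946011/1188400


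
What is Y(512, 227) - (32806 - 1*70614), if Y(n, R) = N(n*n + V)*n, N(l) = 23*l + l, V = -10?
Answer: 3221140400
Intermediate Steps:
N(l) = 24*l
Y(n, R) = n*(-240 + 24*n**2) (Y(n, R) = (24*(n*n - 10))*n = (24*(n**2 - 10))*n = (24*(-10 + n**2))*n = (-240 + 24*n**2)*n = n*(-240 + 24*n**2))
Y(512, 227) - (32806 - 1*70614) = 24*512*(-10 + 512**2) - (32806 - 1*70614) = 24*512*(-10 + 262144) - (32806 - 70614) = 24*512*262134 - 1*(-37808) = 3221102592 + 37808 = 3221140400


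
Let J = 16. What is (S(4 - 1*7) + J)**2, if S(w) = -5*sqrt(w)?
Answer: 181 - 160*I*sqrt(3) ≈ 181.0 - 277.13*I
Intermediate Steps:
(S(4 - 1*7) + J)**2 = (-5*sqrt(4 - 1*7) + 16)**2 = (-5*sqrt(4 - 7) + 16)**2 = (-5*I*sqrt(3) + 16)**2 = (16 - 5*I*sqrt(3))**2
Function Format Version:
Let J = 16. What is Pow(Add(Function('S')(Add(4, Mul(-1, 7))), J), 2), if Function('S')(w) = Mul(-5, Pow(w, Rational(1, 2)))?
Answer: Add(181, Mul(-160, I, Pow(3, Rational(1, 2)))) ≈ Add(181.00, Mul(-277.13, I))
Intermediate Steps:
Pow(Add(Function('S')(Add(4, Mul(-1, 7))), J), 2) = Pow(Add(Mul(-5, Pow(Add(4, Mul(-1, 7)), Rational(1, 2))), 16), 2) = Pow(Add(Mul(-5, Pow(Add(4, -7), Rational(1, 2))), 16), 2) = Pow(Add(Mul(-5, Pow(-3, Rational(1, 2))), 16), 2) = Pow(Add(Mul(-5, Mul(I, Pow(3, Rational(1, 2)))), 16), 2) = Pow(Add(Mul(-5, I, Pow(3, Rational(1, 2))), 16), 2) = Pow(Add(16, Mul(-5, I, Pow(3, Rational(1, 2)))), 2)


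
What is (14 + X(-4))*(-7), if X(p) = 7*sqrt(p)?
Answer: -98 - 98*I ≈ -98.0 - 98.0*I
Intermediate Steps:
(14 + X(-4))*(-7) = (14 + 7*sqrt(-4))*(-7) = (14 + 7*(2*I))*(-7) = (14 + 14*I)*(-7) = -98 - 98*I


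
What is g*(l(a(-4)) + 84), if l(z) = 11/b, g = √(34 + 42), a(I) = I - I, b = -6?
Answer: 493*√19/3 ≈ 716.31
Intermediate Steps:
a(I) = 0
g = 2*√19 (g = √76 = 2*√19 ≈ 8.7178)
l(z) = -11/6 (l(z) = 11/(-6) = 11*(-⅙) = -11/6)
g*(l(a(-4)) + 84) = (2*√19)*(-11/6 + 84) = (2*√19)*(493/6) = 493*√19/3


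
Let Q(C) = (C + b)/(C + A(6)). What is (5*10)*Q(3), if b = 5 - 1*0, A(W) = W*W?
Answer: 400/39 ≈ 10.256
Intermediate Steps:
A(W) = W**2
b = 5 (b = 5 + 0 = 5)
Q(C) = (5 + C)/(36 + C) (Q(C) = (C + 5)/(C + 6**2) = (5 + C)/(C + 36) = (5 + C)/(36 + C))
(5*10)*Q(3) = (5*10)*((5 + 3)/(36 + 3)) = 50*(8/39) = 400/39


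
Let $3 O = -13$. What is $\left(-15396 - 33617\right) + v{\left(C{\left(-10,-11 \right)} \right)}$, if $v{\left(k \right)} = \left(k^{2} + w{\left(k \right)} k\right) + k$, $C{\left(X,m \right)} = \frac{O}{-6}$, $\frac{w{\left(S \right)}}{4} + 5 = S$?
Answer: $- \frac{15883813}{324} \approx -49024.0$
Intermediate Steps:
$O = - \frac{13}{3}$ ($O = \frac{1}{3} \left(-13\right) = - \frac{13}{3} \approx -4.3333$)
$w{\left(S \right)} = -20 + 4 S$
$C{\left(X,m \right)} = \frac{13}{18}$ ($C{\left(X,m \right)} = - \frac{13}{3 \left(-6\right)} = \left(- \frac{13}{3}\right) \left(- \frac{1}{6}\right) = \frac{13}{18}$)
$v{\left(k \right)} = k + k^{2} + k \left(-20 + 4 k\right)$ ($v{\left(k \right)} = \left(k^{2} + \left(-20 + 4 k\right) k\right) + k = \left(k^{2} + k \left(-20 + 4 k\right)\right) + k = k + k^{2} + k \left(-20 + 4 k\right)$)
$\left(-15396 - 33617\right) + v{\left(C{\left(-10,-11 \right)} \right)} = \left(-15396 - 33617\right) + \frac{13 \left(-19 + 5 \cdot \frac{13}{18}\right)}{18} = -49013 + \frac{13 \left(-19 + \frac{65}{18}\right)}{18} = -49013 + \frac{13}{18} \left(- \frac{277}{18}\right) = -49013 - \frac{3601}{324} = - \frac{15883813}{324}$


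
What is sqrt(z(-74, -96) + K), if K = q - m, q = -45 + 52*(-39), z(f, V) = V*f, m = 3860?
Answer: sqrt(1171) ≈ 34.220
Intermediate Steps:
q = -2073 (q = -45 - 2028 = -2073)
K = -5933 (K = -2073 - 1*3860 = -2073 - 3860 = -5933)
sqrt(z(-74, -96) + K) = sqrt(-96*(-74) - 5933) = sqrt(7104 - 5933) = sqrt(1171)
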